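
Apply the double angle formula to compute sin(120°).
sin(120°) = 2 sin 60° cos 60° = √3/2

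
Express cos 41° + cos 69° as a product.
cos 41° + cos 69° = 2 cos(55°) cos(-14°)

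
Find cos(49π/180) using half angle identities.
cos(49π/180) = √((1 + cos 49π/90)/2) = 0.6561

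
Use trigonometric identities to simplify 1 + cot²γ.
1 + cot²γ = csc²γ (using Pythagorean identity)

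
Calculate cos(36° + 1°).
cos(36° + 1°) = cos 36° cos 1° - sin 36° sin 1° = 0.7986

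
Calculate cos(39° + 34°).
cos(39° + 34°) = cos 39° cos 34° - sin 39° sin 34° = 0.2924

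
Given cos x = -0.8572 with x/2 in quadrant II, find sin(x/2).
sin(x/2) = ±√((1 - cos x)/2); positive since x/2 ∈ QII, so sin(x/2) = 0.9636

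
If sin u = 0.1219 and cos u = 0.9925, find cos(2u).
cos(2u) = cos²u - sin²u = 0.9702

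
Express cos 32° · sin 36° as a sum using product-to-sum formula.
cos 32° sin 36° = (1/2)[sin(32°+36°) - sin(32°-36°)]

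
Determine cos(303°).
cos(303°) = 0.5446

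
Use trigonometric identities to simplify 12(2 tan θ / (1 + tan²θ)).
12(2 tan θ / (1 + tan²θ)) = 12(sin(2θ)) (using Double angle)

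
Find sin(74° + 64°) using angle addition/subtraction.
sin(74° + 64°) = sin 74° cos 64° + cos 74° sin 64° = 0.6691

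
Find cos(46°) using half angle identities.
cos(46°) = √((1 + cos 92°)/2) = 0.6947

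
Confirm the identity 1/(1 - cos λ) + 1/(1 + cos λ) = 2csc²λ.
LHS = [(1 + cos λ) + (1 - cos λ)] / [(1 - cos λ)(1 + cos λ)] = 2/(1 - cos²λ) = 2/sin²λ = 2csc²λ = RHS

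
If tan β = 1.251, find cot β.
cot β = 1/tan β = 0.7994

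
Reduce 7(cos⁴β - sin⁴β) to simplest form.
7(cos⁴β - sin⁴β) = 7(cos(2β)) (using Factoring + double angle)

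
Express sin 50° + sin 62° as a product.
sin 50° + sin 62° = 2 sin(56°) cos(-6°)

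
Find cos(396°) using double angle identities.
cos(396°) = cos²198° - sin²198° = 0.809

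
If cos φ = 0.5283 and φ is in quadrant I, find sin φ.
sin φ = 0.8491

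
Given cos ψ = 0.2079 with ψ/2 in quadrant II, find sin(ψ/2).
sin(ψ/2) = ±√((1 - cos ψ)/2); positive since ψ/2 ∈ QII, so sin(ψ/2) = 0.6293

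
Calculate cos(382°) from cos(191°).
cos(382°) = cos²191° - sin²191° = 0.9272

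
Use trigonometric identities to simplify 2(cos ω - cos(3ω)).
2(cos ω - cos(3ω)) = 2(2 sin(2ω) sin ω) (using Sum-to-product)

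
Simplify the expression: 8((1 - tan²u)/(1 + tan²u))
8((1 - tan²u)/(1 + tan²u)) = 8(cos(2u)) (using Double angle)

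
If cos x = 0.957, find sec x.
sec x = 1/cos x = 1.045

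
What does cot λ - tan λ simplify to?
cot λ - tan λ = 2 cot(2λ) (using Double angle)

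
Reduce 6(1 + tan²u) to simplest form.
6(1 + tan²u) = 6(sec²u) (using Pythagorean identity)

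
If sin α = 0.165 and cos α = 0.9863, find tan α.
tan α = sin α / cos α = 0.1673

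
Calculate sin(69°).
sin(69°) = 0.9336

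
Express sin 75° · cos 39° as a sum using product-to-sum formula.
sin 75° cos 39° = (1/2)[sin(75°+39°) + sin(75°-39°)]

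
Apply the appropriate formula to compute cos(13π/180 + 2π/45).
cos(13π/180 + 2π/45) = cos 13π/180 cos 2π/45 - sin 13π/180 sin 2π/45 = 0.9336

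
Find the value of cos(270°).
cos(270°) = 0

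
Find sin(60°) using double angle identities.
sin(60°) = 2 sin 30° cos 30° = √3/2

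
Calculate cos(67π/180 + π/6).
cos(67π/180 + π/6) = cos 67π/180 cos π/6 - sin 67π/180 sin π/6 = -0.1219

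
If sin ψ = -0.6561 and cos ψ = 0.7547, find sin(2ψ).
sin(2ψ) = 2 sin ψ cos ψ = -0.9903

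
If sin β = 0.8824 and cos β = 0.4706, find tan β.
tan β = sin β / cos β = 1.875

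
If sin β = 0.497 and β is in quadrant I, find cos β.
cos β = 0.8678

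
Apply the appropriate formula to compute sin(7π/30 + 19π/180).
sin(7π/30 + 19π/180) = sin 7π/30 cos 19π/180 + cos 7π/30 sin 19π/180 = 0.8746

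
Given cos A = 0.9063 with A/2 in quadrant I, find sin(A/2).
sin(A/2) = ±√((1 - cos A)/2); positive since A/2 ∈ QI, so sin(A/2) = 0.2164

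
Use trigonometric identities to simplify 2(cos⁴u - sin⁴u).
2(cos⁴u - sin⁴u) = 2(cos(2u)) (using Factoring + double angle)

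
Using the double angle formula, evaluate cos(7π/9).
cos(7π/9) = cos²7π/18 - sin²7π/18 = -0.766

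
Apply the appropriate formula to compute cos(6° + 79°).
cos(6° + 79°) = cos 6° cos 79° - sin 6° sin 79° = 0.08716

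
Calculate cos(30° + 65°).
cos(30° + 65°) = cos 30° cos 65° - sin 30° sin 65° = -0.08716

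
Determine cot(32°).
cot(32°) = 1.6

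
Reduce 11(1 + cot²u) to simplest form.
11(1 + cot²u) = 11(csc²u) (using Pythagorean identity)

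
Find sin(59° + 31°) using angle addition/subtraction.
sin(59° + 31°) = sin 59° cos 31° + cos 59° sin 31° = 1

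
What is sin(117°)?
sin(117°) = 0.891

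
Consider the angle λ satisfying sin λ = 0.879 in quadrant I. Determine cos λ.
cos λ = √(1 - sin²λ) = 0.4768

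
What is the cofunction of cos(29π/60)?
cos(29π/60) = sin(π/2 - 29π/60) = sin(π/60)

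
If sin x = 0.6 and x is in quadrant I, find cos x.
cos x = 0.8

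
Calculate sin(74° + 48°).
sin(74° + 48°) = sin 74° cos 48° + cos 74° sin 48° = 0.848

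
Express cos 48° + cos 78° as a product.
cos 48° + cos 78° = 2 cos(63°) cos(-15°)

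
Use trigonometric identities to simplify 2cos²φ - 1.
2cos²φ - 1 = cos(2φ) (using Double angle)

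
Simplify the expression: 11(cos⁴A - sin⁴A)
11(cos⁴A - sin⁴A) = 11(cos(2A)) (using Factoring + double angle)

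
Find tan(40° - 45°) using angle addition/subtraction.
tan(40° - 45°) = (tan 40° - tan 45°)/(1 + tan 40° tan 45°) = -0.08749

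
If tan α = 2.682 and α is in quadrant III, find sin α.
sin α = -0.937 (using tan²α + 1 = sec²α)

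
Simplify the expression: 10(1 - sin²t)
10(1 - sin²t) = 10(cos²t) (using Pythagorean identity)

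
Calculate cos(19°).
cos(19°) = 0.9455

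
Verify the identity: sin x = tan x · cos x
RHS = (sin x/cos x) · cos x = sin x = LHS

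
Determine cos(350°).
cos(350°) = 0.9848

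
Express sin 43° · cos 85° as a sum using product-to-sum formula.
sin 43° cos 85° = (1/2)[sin(43°+85°) + sin(43°-85°)]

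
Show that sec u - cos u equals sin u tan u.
LHS = 1/cos u - cos u = (1 - cos²u)/cos u = sin²u/cos u = sin u · (sin u/cos u) = sin u tan u = RHS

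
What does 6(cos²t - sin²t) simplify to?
6(cos²t - sin²t) = 6(cos(2t)) (using Double angle)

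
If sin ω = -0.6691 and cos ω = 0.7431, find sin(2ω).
sin(2ω) = 2 sin ω cos ω = -0.9944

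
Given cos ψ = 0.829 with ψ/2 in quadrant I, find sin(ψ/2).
sin(ψ/2) = ±√((1 - cos ψ)/2); positive since ψ/2 ∈ QI, so sin(ψ/2) = 0.2924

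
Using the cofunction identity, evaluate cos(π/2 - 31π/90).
cos(π/2 - 31π/90) = sin(31π/90) = 0.8829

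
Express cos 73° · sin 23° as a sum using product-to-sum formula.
cos 73° sin 23° = (1/2)[sin(73°+23°) - sin(73°-23°)]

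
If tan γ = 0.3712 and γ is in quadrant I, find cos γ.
cos γ = 0.9375 (using tan²γ + 1 = sec²γ)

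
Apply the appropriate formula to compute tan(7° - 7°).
tan(7° - 7°) = (tan 7° - tan 7°)/(1 + tan 7° tan 7°) = 0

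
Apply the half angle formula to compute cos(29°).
cos(29°) = √((1 + cos 58°)/2) = 0.8746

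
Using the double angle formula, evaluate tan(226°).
tan(226°) = 2 tan 113° / (1 - tan²113°) = 1.036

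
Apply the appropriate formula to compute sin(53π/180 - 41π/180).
sin(53π/180 - 41π/180) = sin 53π/180 cos 41π/180 - cos 53π/180 sin 41π/180 = 0.2079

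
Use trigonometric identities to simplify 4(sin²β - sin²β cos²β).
4(sin²β - sin²β cos²β) = 4(sin⁴β) (using Factoring)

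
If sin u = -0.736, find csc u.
csc u = 1/sin u = -1.359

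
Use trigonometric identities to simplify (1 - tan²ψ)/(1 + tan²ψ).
(1 - tan²ψ)/(1 + tan²ψ) = cos(2ψ) (using Double angle)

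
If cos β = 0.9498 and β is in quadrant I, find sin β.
sin β = 0.3129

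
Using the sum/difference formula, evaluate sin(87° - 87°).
sin(87° - 87°) = sin 87° cos 87° - cos 87° sin 87° = 0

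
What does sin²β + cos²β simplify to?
sin²β + cos²β = 1 (using Pythagorean identity)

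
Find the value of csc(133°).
csc(133°) = 1.367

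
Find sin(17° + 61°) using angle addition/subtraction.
sin(17° + 61°) = sin 17° cos 61° + cos 17° sin 61° = 0.9781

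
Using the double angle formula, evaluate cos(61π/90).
cos(61π/90) = cos²61π/180 - sin²61π/180 = -0.5299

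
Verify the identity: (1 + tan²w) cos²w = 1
LHS = sec²w · cos²w = (1/cos²w) · cos²w = 1 = RHS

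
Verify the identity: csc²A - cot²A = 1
LHS = 1/sin²A - cos²A/sin²A = (1 - cos²A)/sin²A = sin²A/sin²A = 1 = RHS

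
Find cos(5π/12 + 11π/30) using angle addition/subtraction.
cos(5π/12 + 11π/30) = cos 5π/12 cos 11π/30 - sin 5π/12 sin 11π/30 = -0.7771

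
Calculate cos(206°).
cos(206°) = -0.8988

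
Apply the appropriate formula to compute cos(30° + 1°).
cos(30° + 1°) = cos 30° cos 1° - sin 30° sin 1° = 0.8572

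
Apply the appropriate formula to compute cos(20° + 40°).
cos(20° + 40°) = cos 20° cos 40° - sin 20° sin 40° = 1/2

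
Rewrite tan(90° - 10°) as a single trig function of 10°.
tan(90° - 10°) = cot(10°)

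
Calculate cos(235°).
cos(235°) = -0.5736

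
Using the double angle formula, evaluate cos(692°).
cos(692°) = cos²346° - sin²346° = 0.8829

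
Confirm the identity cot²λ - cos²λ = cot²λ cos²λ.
LHS = cos²λ/sin²λ - cos²λ = cos²λ(1/sin²λ - 1) = cos²λ · (1 - sin²λ)/sin²λ = cos²λ · cos²λ/sin²λ = cos²λ · cot²λ = RHS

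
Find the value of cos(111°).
cos(111°) = -0.3584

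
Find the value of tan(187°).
tan(187°) = 0.1228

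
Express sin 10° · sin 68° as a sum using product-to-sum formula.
sin 10° sin 68° = (1/2)[cos(10°-68°) - cos(10°+68°)]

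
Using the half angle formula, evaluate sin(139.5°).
sin(139.5°) = √((1 - cos 279°)/2) = 0.6494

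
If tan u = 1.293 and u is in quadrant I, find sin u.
sin u = 0.791 (using tan²u + 1 = sec²u)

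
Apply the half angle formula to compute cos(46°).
cos(46°) = √((1 + cos 92°)/2) = 0.6947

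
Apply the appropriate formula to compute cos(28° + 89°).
cos(28° + 89°) = cos 28° cos 89° - sin 28° sin 89° = -0.454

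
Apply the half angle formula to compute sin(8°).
sin(8°) = √((1 - cos 16°)/2) = 0.1392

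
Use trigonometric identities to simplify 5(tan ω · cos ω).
5(tan ω · cos ω) = 5(sin ω) (using Quotient identity)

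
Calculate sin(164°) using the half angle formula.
sin(164°) = √((1 - cos 328°)/2) = 0.2756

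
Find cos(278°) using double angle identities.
cos(278°) = cos²139° - sin²139° = 0.1392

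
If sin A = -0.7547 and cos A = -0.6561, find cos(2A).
cos(2A) = cos²A - sin²A = -0.1391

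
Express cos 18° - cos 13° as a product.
cos 18° - cos 13° = -2 sin(15.5°) sin(2.5°)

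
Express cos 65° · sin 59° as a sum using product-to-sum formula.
cos 65° sin 59° = (1/2)[sin(65°+59°) - sin(65°-59°)]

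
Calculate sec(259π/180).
sec(259π/180) = -5.241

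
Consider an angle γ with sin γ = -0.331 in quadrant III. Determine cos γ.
cos γ = ±√(1 - sin²γ) = -0.9436 (negative in QIII)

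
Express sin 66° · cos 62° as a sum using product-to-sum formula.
sin 66° cos 62° = (1/2)[sin(66°+62°) + sin(66°-62°)]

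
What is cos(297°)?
cos(297°) = 0.454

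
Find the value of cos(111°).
cos(111°) = -0.3584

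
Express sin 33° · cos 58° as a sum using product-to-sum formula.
sin 33° cos 58° = (1/2)[sin(33°+58°) + sin(33°-58°)]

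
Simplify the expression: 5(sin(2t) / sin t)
5(sin(2t) / sin t) = 5(2 cos t) (using Double angle)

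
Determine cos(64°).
cos(64°) = 0.4384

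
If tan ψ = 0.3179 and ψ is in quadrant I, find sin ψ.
sin ψ = 0.303 (using tan²ψ + 1 = sec²ψ)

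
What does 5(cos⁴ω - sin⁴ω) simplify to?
5(cos⁴ω - sin⁴ω) = 5(cos(2ω)) (using Factoring + double angle)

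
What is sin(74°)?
sin(74°) = 0.9613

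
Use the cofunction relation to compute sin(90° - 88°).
sin(90° - 88°) = cos(88°) = 0.0349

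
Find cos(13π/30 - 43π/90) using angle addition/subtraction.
cos(13π/30 - 43π/90) = cos 13π/30 cos 43π/90 + sin 13π/30 sin 43π/90 = 0.9903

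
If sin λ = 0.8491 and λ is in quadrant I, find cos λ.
cos λ = 0.5282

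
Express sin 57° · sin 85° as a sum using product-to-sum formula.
sin 57° sin 85° = (1/2)[cos(57°-85°) - cos(57°+85°)]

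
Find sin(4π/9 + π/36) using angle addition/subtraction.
sin(4π/9 + π/36) = sin 4π/9 cos π/36 + cos 4π/9 sin π/36 = 0.9962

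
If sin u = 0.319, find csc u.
csc u = 1/sin u = 3.135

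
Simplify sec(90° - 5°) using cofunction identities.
sec(90° - 5°) = csc(5°)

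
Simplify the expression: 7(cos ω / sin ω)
7(cos ω / sin ω) = 7(cot ω) (using Quotient identity)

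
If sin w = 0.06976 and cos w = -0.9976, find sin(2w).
sin(2w) = 2 sin w cos w = -0.1392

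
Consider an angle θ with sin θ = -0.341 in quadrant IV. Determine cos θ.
cos θ = √(1 - sin²θ) = 0.9401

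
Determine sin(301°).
sin(301°) = -0.8572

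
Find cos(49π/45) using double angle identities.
cos(49π/45) = cos²49π/90 - sin²49π/90 = -0.9613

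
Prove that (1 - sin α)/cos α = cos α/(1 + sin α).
LHS = (1 - sin α)(1 + sin α) / (cos α(1 + sin α)) = (1 - sin²α) / (cos α(1 + sin α)) = cos²α / (cos α(1 + sin α)) = cos α/(1 + sin α) = RHS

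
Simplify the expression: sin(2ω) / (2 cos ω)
sin(2ω) / (2 cos ω) = sin ω (using Double angle)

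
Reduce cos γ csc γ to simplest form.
cos γ csc γ = cot γ (using Reciprocal + quotient)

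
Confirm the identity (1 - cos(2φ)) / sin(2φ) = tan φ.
LHS = 2sin²φ / (2 sin φ cos φ) = sin φ/cos φ = tan φ = RHS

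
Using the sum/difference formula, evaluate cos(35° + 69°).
cos(35° + 69°) = cos 35° cos 69° - sin 35° sin 69° = -0.2419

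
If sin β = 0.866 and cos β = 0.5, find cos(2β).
cos(2β) = cos²β - sin²β = -0.5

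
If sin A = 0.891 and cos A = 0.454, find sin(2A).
sin(2A) = 2 sin A cos A = 0.809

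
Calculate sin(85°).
sin(85°) = 0.9962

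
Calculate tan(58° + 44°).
tan(58° + 44°) = (tan 58° + tan 44°)/(1 - tan 58° tan 44°) = -4.705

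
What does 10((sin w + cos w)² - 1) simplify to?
10((sin w + cos w)² - 1) = 10(sin(2w)) (using Pythagorean + double angle)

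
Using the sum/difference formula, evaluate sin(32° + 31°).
sin(32° + 31°) = sin 32° cos 31° + cos 32° sin 31° = 0.891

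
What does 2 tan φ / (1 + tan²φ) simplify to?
2 tan φ / (1 + tan²φ) = sin(2φ) (using Double angle)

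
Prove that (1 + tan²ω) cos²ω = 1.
LHS = sec²ω · cos²ω = (1/cos²ω) · cos²ω = 1 = RHS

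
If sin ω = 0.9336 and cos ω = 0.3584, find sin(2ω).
sin(2ω) = 2 sin ω cos ω = 0.6692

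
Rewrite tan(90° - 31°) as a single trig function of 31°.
tan(90° - 31°) = cot(31°)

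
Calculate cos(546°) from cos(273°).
cos(546°) = cos²273° - sin²273° = -0.9945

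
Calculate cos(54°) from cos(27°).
cos(54°) = cos²27° - sin²27° = 0.5878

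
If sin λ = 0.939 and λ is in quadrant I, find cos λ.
cos λ = 0.3439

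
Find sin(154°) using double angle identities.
sin(154°) = 2 sin 77° cos 77° = 0.4384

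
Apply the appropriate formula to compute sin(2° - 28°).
sin(2° - 28°) = sin 2° cos 28° - cos 2° sin 28° = -0.4384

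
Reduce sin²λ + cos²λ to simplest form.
sin²λ + cos²λ = 1 (using Pythagorean identity)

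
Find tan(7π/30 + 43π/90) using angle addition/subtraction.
tan(7π/30 + 43π/90) = (tan 7π/30 + tan 43π/90)/(1 - tan 7π/30 tan 43π/90) = -1.28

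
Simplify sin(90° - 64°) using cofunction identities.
sin(90° - 64°) = cos(64°)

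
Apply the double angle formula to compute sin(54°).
sin(54°) = 2 sin 27° cos 27° = 0.809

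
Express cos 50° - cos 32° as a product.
cos 50° - cos 32° = -2 sin(41°) sin(9°)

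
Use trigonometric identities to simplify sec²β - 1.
sec²β - 1 = tan²β (using Pythagorean identity)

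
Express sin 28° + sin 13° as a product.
sin 28° + sin 13° = 2 sin(20.5°) cos(7.5°)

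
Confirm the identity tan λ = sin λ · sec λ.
RHS = sin λ · (1/cos λ) = sin λ/cos λ = tan λ = LHS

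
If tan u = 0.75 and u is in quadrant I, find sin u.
sin u = 0.6 (using tan²u + 1 = sec²u)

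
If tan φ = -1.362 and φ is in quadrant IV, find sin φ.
sin φ = -0.8061 (using tan²φ + 1 = sec²φ)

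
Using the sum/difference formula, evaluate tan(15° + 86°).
tan(15° + 86°) = (tan 15° + tan 86°)/(1 - tan 15° tan 86°) = -5.145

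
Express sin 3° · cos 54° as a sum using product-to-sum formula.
sin 3° cos 54° = (1/2)[sin(3°+54°) + sin(3°-54°)]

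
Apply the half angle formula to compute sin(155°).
sin(155°) = √((1 - cos 310°)/2) = 0.4226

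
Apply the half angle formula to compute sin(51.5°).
sin(51.5°) = √((1 - cos 103°)/2) = 0.7826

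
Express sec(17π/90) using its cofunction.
sec(17π/90) = csc(π/2 - 17π/90) = csc(14π/45)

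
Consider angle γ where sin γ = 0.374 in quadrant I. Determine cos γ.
cos γ = √(1 - sin²γ) = 0.9274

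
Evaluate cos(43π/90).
cos(43π/90) = 0.06976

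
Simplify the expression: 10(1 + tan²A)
10(1 + tan²A) = 10(sec²A) (using Pythagorean identity)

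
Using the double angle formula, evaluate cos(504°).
cos(504°) = cos²252° - sin²252° = -0.809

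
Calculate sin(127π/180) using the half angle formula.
sin(127π/180) = √((1 - cos 127π/90)/2) = 0.7986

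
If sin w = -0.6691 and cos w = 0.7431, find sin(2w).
sin(2w) = 2 sin w cos w = -0.9944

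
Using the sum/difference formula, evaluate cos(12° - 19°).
cos(12° - 19°) = cos 12° cos 19° + sin 12° sin 19° = 0.9925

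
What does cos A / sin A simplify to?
cos A / sin A = cot A (using Quotient identity)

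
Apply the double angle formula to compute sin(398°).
sin(398°) = 2 sin 199° cos 199° = 0.6157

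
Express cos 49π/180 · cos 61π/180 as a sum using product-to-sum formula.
cos 49π/180 cos 61π/180 = (1/2)[cos(49π/180-61π/180) + cos(49π/180+61π/180)]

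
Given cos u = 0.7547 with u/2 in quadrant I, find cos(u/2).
cos(u/2) = ±√((1 + cos u)/2); positive since u/2 ∈ QI, so cos(u/2) = 0.9367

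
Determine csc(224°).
csc(224°) = -1.44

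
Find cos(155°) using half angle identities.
cos(155°) = -√((1 + cos 310°)/2) = -0.9063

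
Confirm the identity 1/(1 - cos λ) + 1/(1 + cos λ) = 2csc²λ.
LHS = [(1 + cos λ) + (1 - cos λ)] / [(1 - cos λ)(1 + cos λ)] = 2/(1 - cos²λ) = 2/sin²λ = 2csc²λ = RHS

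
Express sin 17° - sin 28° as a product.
sin 17° - sin 28° = 2 cos(22.5°) sin(-5.5°)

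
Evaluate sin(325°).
sin(325°) = -0.5736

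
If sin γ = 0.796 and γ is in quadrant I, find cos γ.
cos γ = 0.6053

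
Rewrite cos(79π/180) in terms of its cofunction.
cos(79π/180) = sin(π/2 - 79π/180) = sin(11π/180)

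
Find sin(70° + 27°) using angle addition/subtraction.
sin(70° + 27°) = sin 70° cos 27° + cos 70° sin 27° = 0.9925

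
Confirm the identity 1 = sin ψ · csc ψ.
RHS = sin ψ · (1/sin ψ) = 1 = LHS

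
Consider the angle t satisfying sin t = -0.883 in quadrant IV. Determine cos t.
cos t = √(1 - sin²t) = 0.4694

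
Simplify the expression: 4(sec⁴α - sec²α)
4(sec⁴α - sec²α) = 4(tan⁴α + tan²α) (using Pythagorean)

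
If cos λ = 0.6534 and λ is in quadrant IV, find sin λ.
sin λ = -0.757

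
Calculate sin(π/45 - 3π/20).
sin(π/45 - 3π/20) = sin π/45 cos 3π/20 - cos π/45 sin 3π/20 = -0.3907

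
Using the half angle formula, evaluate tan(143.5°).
tan(143.5°) = sin 287° / (1 + cos 287°) = -0.74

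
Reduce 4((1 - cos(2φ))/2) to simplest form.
4((1 - cos(2φ))/2) = 4(sin²φ) (using Power reduction)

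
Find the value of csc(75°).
csc(75°) = 1.035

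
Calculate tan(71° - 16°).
tan(71° - 16°) = (tan 71° - tan 16°)/(1 + tan 71° tan 16°) = 1.428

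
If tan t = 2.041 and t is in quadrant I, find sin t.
sin t = 0.898 (using tan²t + 1 = sec²t)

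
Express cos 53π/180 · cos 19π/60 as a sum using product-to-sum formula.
cos 53π/180 cos 19π/60 = (1/2)[cos(53π/180-19π/60) + cos(53π/180+19π/60)]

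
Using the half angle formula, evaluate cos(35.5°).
cos(35.5°) = √((1 + cos 71°)/2) = 0.8141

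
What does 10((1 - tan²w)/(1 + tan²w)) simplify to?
10((1 - tan²w)/(1 + tan²w)) = 10(cos(2w)) (using Double angle)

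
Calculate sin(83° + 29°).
sin(83° + 29°) = sin 83° cos 29° + cos 83° sin 29° = 0.9272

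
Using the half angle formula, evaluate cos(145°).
cos(145°) = -√((1 + cos 290°)/2) = -0.8192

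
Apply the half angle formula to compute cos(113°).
cos(113°) = -√((1 + cos 226°)/2) = -0.3907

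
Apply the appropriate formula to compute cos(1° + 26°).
cos(1° + 26°) = cos 1° cos 26° - sin 1° sin 26° = 0.891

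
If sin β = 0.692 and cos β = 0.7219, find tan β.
tan β = sin β / cos β = 0.9586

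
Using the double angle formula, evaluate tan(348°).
tan(348°) = 2 tan 174° / (1 - tan²174°) = -0.2126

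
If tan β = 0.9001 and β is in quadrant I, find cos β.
cos β = 0.7433 (using tan²β + 1 = sec²β)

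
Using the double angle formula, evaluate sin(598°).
sin(598°) = 2 sin 299° cos 299° = -0.848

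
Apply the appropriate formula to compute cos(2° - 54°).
cos(2° - 54°) = cos 2° cos 54° + sin 2° sin 54° = 0.6157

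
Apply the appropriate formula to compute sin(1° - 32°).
sin(1° - 32°) = sin 1° cos 32° - cos 1° sin 32° = -0.515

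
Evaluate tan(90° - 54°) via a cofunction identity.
tan(90° - 54°) = cot(54°) = 0.7265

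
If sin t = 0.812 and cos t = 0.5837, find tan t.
tan t = sin t / cos t = 1.391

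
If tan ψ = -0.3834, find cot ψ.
cot ψ = 1/tan ψ = -2.608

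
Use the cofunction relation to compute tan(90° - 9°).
tan(90° - 9°) = cot(9°) = 6.314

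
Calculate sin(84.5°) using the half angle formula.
sin(84.5°) = √((1 - cos 169°)/2) = 0.9954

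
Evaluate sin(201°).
sin(201°) = -0.3584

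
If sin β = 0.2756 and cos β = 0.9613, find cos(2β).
cos(2β) = cos²β - sin²β = 0.8481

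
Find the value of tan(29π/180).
tan(29π/180) = 0.5543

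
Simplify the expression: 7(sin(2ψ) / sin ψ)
7(sin(2ψ) / sin ψ) = 7(2 cos ψ) (using Double angle)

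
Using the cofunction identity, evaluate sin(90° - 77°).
sin(90° - 77°) = cos(77°) = 0.225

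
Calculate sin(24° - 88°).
sin(24° - 88°) = sin 24° cos 88° - cos 24° sin 88° = -0.8988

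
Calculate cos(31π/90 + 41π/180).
cos(31π/90 + 41π/180) = cos 31π/90 cos 41π/180 - sin 31π/90 sin 41π/180 = -0.225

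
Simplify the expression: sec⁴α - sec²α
sec⁴α - sec²α = tan⁴α + tan²α (using Pythagorean)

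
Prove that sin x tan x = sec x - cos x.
RHS = 1/cos x - cos x = (1 - cos²x)/cos x = sin²x/cos x = sin x · (sin x/cos x) = sin x tan x = LHS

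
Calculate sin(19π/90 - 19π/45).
sin(19π/90 - 19π/45) = sin 19π/90 cos 19π/45 - cos 19π/90 sin 19π/45 = -0.6157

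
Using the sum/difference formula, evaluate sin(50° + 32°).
sin(50° + 32°) = sin 50° cos 32° + cos 50° sin 32° = 0.9903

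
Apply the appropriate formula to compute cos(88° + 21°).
cos(88° + 21°) = cos 88° cos 21° - sin 88° sin 21° = -0.3256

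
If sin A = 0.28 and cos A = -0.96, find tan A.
tan A = sin A / cos A = -0.2917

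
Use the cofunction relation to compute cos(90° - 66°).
cos(90° - 66°) = sin(66°) = 0.9135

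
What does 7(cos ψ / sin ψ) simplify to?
7(cos ψ / sin ψ) = 7(cot ψ) (using Quotient identity)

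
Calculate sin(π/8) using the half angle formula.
sin(π/8) = √((1 - cos π/4)/2) = √(2-√2)/2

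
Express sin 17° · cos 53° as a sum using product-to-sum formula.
sin 17° cos 53° = (1/2)[sin(17°+53°) + sin(17°-53°)]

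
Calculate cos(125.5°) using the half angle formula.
cos(125.5°) = -√((1 + cos 251°)/2) = -0.5807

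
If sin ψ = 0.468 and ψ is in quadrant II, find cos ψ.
cos ψ = -0.8837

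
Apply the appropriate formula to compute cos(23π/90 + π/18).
cos(23π/90 + π/18) = cos 23π/90 cos π/18 - sin 23π/90 sin π/18 = 0.5592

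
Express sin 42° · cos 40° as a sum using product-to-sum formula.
sin 42° cos 40° = (1/2)[sin(42°+40°) + sin(42°-40°)]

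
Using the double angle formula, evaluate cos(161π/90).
cos(161π/90) = cos²161π/180 - sin²161π/180 = 0.788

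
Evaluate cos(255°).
cos(255°) = -(√6-√2)/4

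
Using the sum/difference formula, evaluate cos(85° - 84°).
cos(85° - 84°) = cos 85° cos 84° + sin 85° sin 84° = 0.9998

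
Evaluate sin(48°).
sin(48°) = 0.7431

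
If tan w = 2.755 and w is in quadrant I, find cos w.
cos w = 0.3412 (using tan²w + 1 = sec²w)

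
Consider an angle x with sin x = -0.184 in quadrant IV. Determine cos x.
cos x = √(1 - sin²x) = 0.9829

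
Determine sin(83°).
sin(83°) = 0.9925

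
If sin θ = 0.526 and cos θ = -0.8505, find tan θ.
tan θ = sin θ / cos θ = -0.6185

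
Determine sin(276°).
sin(276°) = -0.9945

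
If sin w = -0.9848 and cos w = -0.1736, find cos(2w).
cos(2w) = cos²w - sin²w = -0.9397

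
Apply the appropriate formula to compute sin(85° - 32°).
sin(85° - 32°) = sin 85° cos 32° - cos 85° sin 32° = 0.7986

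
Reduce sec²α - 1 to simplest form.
sec²α - 1 = tan²α (using Pythagorean identity)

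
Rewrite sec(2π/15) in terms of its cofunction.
sec(2π/15) = csc(π/2 - 2π/15) = csc(11π/30)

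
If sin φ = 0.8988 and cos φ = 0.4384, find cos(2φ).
cos(2φ) = cos²φ - sin²φ = -0.6156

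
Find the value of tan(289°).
tan(289°) = -2.904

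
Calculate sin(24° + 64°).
sin(24° + 64°) = sin 24° cos 64° + cos 24° sin 64° = 0.9994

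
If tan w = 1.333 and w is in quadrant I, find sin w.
sin w = 0.7999 (using tan²w + 1 = sec²w)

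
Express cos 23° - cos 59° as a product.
cos 23° - cos 59° = -2 sin(41°) sin(-18°)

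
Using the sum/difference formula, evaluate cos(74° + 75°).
cos(74° + 75°) = cos 74° cos 75° - sin 74° sin 75° = -0.8572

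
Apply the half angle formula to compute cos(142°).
cos(142°) = -√((1 + cos 284°)/2) = -0.788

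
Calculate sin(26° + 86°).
sin(26° + 86°) = sin 26° cos 86° + cos 26° sin 86° = 0.9272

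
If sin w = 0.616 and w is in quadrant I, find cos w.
cos w = 0.7877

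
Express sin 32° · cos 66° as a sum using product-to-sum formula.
sin 32° cos 66° = (1/2)[sin(32°+66°) + sin(32°-66°)]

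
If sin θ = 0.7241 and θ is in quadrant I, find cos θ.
cos θ = 0.6897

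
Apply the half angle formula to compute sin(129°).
sin(129°) = √((1 - cos 258°)/2) = 0.7771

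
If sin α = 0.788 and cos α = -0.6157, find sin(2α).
sin(2α) = 2 sin α cos α = -0.9703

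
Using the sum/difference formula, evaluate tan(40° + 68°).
tan(40° + 68°) = (tan 40° + tan 68°)/(1 - tan 40° tan 68°) = -3.078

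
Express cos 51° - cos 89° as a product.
cos 51° - cos 89° = -2 sin(70°) sin(-19°)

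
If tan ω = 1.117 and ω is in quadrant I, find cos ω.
cos ω = 0.667 (using tan²ω + 1 = sec²ω)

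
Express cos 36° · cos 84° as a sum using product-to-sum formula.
cos 36° cos 84° = (1/2)[cos(36°-84°) + cos(36°+84°)]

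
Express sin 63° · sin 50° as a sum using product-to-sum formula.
sin 63° sin 50° = (1/2)[cos(63°-50°) - cos(63°+50°)]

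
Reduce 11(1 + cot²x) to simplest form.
11(1 + cot²x) = 11(csc²x) (using Pythagorean identity)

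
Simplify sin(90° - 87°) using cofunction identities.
sin(90° - 87°) = cos(87°)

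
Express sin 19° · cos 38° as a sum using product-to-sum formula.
sin 19° cos 38° = (1/2)[sin(19°+38°) + sin(19°-38°)]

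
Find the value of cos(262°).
cos(262°) = -0.1392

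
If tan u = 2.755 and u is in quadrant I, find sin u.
sin u = 0.94 (using tan²u + 1 = sec²u)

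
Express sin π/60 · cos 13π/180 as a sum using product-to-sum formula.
sin π/60 cos 13π/180 = (1/2)[sin(π/60+13π/180) + sin(π/60-13π/180)]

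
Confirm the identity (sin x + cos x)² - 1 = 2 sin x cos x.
LHS = sin²x + 2 sin x cos x + cos²x - 1 = (sin²x + cos²x) + 2 sin x cos x - 1 = 1 + 2 sin x cos x - 1 = 2 sin x cos x = RHS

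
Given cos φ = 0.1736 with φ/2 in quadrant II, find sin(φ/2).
sin(φ/2) = ±√((1 - cos φ)/2); positive since φ/2 ∈ QII, so sin(φ/2) = 0.6428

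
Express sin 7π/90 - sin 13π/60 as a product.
sin 7π/90 - sin 13π/60 = 2 cos(53π/360) sin(-5π/72)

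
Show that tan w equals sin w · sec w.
RHS = sin w · (1/cos w) = sin w/cos w = tan w = LHS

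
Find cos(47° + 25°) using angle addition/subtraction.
cos(47° + 25°) = cos 47° cos 25° - sin 47° sin 25° = 0.309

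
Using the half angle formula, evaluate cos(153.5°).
cos(153.5°) = -√((1 + cos 307°)/2) = -0.8949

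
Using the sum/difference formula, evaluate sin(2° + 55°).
sin(2° + 55°) = sin 2° cos 55° + cos 2° sin 55° = 0.8387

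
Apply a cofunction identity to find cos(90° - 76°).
cos(90° - 76°) = sin(76°) = 0.9703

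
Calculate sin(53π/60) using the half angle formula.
sin(53π/60) = √((1 - cos 53π/30)/2) = 0.3584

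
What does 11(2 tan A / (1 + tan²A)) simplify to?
11(2 tan A / (1 + tan²A)) = 11(sin(2A)) (using Double angle)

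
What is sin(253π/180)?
sin(253π/180) = -0.9563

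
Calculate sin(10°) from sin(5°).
sin(10°) = 2 sin 5° cos 5° = 0.1736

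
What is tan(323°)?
tan(323°) = -0.7536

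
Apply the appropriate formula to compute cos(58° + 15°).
cos(58° + 15°) = cos 58° cos 15° - sin 58° sin 15° = 0.2924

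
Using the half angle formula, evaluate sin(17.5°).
sin(17.5°) = √((1 - cos 35°)/2) = 0.3007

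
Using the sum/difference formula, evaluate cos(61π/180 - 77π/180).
cos(61π/180 - 77π/180) = cos 61π/180 cos 77π/180 + sin 61π/180 sin 77π/180 = 0.9613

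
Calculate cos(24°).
cos(24°) = 0.9135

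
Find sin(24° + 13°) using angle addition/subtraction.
sin(24° + 13°) = sin 24° cos 13° + cos 24° sin 13° = 0.6018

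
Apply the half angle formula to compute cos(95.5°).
cos(95.5°) = -√((1 + cos 191°)/2) = -0.09585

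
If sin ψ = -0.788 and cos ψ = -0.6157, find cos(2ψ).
cos(2ψ) = cos²ψ - sin²ψ = -0.2419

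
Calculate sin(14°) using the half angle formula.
sin(14°) = √((1 - cos 28°)/2) = 0.2419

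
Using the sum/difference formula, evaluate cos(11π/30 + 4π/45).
cos(11π/30 + 4π/45) = cos 11π/30 cos 4π/45 - sin 11π/30 sin 4π/45 = 0.1392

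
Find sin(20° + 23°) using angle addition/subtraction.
sin(20° + 23°) = sin 20° cos 23° + cos 20° sin 23° = 0.682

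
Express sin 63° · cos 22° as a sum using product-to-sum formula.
sin 63° cos 22° = (1/2)[sin(63°+22°) + sin(63°-22°)]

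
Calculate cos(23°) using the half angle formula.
cos(23°) = √((1 + cos 46°)/2) = 0.9205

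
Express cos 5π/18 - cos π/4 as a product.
cos 5π/18 - cos π/4 = -2 sin(19π/72) sin(π/72)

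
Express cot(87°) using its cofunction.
cot(87°) = tan(90° - 87°) = tan(3°)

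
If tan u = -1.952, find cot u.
cot u = 1/tan u = -0.5123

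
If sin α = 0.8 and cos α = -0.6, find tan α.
tan α = sin α / cos α = -1.333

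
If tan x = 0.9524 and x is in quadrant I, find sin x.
sin x = 0.6897 (using tan²x + 1 = sec²x)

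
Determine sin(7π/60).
sin(7π/60) = 0.3584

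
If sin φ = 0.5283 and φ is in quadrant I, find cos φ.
cos φ = 0.8491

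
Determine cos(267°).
cos(267°) = -0.05234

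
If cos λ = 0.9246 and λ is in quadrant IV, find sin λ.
sin λ = -0.3809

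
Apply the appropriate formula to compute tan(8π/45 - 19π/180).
tan(8π/45 - 19π/180) = (tan 8π/45 - tan 19π/180)/(1 + tan 8π/45 tan 19π/180) = 0.2309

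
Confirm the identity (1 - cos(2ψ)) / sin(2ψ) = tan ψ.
LHS = 2sin²ψ / (2 sin ψ cos ψ) = sin ψ/cos ψ = tan ψ = RHS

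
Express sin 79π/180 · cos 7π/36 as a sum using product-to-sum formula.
sin 79π/180 cos 7π/36 = (1/2)[sin(79π/180+7π/36) + sin(79π/180-7π/36)]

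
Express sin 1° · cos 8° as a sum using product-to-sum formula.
sin 1° cos 8° = (1/2)[sin(1°+8°) + sin(1°-8°)]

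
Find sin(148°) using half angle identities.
sin(148°) = √((1 - cos 296°)/2) = 0.5299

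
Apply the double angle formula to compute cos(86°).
cos(86°) = cos²43° - sin²43° = 0.06976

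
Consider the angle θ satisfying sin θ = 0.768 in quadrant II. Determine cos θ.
cos θ = ±√(1 - sin²θ) = -0.6404 (negative in QII)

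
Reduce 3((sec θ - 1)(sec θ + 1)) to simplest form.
3((sec θ - 1)(sec θ + 1)) = 3(tan²θ) (using Diff. of squares)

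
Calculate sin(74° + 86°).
sin(74° + 86°) = sin 74° cos 86° + cos 74° sin 86° = 0.342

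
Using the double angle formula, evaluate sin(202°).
sin(202°) = 2 sin 101° cos 101° = -0.3746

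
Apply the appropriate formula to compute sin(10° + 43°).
sin(10° + 43°) = sin 10° cos 43° + cos 10° sin 43° = 0.7986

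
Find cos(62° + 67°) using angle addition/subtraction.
cos(62° + 67°) = cos 62° cos 67° - sin 62° sin 67° = -0.6293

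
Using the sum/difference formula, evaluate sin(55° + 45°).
sin(55° + 45°) = sin 55° cos 45° + cos 55° sin 45° = 0.9848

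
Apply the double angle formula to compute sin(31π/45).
sin(31π/45) = 2 sin 31π/90 cos 31π/90 = 0.829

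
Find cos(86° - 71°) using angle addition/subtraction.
cos(86° - 71°) = cos 86° cos 71° + sin 86° sin 71° = (√6+√2)/4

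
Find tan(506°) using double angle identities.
tan(506°) = 2 tan 253° / (1 - tan²253°) = -0.6745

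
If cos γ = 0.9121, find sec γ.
sec γ = 1/cos γ = 1.096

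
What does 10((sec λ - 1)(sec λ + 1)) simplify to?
10((sec λ - 1)(sec λ + 1)) = 10(tan²λ) (using Diff. of squares)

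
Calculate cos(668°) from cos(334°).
cos(668°) = cos²334° - sin²334° = 0.6157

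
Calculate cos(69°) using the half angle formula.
cos(69°) = √((1 + cos 138°)/2) = 0.3584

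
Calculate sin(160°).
sin(160°) = 0.342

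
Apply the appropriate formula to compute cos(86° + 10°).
cos(86° + 10°) = cos 86° cos 10° - sin 86° sin 10° = -0.1045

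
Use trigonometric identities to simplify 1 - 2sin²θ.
1 - 2sin²θ = cos(2θ) (using Double angle)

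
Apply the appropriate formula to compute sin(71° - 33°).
sin(71° - 33°) = sin 71° cos 33° - cos 71° sin 33° = 0.6157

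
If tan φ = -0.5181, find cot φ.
cot φ = 1/tan φ = -1.93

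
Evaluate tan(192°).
tan(192°) = 0.2126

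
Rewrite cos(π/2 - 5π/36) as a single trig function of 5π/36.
cos(π/2 - 5π/36) = sin(5π/36)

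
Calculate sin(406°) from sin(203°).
sin(406°) = 2 sin 203° cos 203° = 0.7193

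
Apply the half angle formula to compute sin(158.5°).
sin(158.5°) = √((1 - cos 317°)/2) = 0.3665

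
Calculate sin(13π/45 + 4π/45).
sin(13π/45 + 4π/45) = sin 13π/45 cos 4π/45 + cos 13π/45 sin 4π/45 = 0.9272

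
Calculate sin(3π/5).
sin(3π/5) = 0.9511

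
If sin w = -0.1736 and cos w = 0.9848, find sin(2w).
sin(2w) = 2 sin w cos w = -0.3419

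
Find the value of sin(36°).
sin(36°) = 0.5878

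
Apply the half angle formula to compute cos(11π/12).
cos(11π/12) = -√((1 + cos 11π/6)/2) = -(√6+√2)/4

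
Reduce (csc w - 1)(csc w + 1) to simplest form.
(csc w - 1)(csc w + 1) = cot²w (using Diff. of squares)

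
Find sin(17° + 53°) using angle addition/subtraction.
sin(17° + 53°) = sin 17° cos 53° + cos 17° sin 53° = 0.9397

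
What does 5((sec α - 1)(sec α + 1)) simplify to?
5((sec α - 1)(sec α + 1)) = 5(tan²α) (using Diff. of squares)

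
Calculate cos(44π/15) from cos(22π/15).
cos(44π/15) = 1 - 2sin²22π/15 = -0.9781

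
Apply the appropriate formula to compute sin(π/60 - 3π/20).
sin(π/60 - 3π/20) = sin π/60 cos 3π/20 - cos π/60 sin 3π/20 = -0.4067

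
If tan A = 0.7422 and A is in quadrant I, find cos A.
cos A = 0.803 (using tan²A + 1 = sec²A)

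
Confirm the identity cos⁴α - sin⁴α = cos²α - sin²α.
LHS = (cos²α - sin²α)(cos²α + sin²α) = (cos²α - sin²α) · 1 = cos²α - sin²α = RHS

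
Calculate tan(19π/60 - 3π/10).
tan(19π/60 - 3π/10) = (tan 19π/60 - tan 3π/10)/(1 + tan 19π/60 tan 3π/10) = 0.05241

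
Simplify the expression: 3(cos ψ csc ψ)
3(cos ψ csc ψ) = 3(cot ψ) (using Reciprocal + quotient)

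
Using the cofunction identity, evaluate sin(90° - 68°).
sin(90° - 68°) = cos(68°) = 0.3746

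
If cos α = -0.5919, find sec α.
sec α = 1/cos α = -1.689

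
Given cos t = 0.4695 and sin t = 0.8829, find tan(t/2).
tan(t/2) = sin t / (1 + cos t) = 0.6008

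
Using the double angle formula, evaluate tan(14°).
tan(14°) = 2 tan 7° / (1 - tan²7°) = 0.2493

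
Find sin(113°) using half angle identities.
sin(113°) = √((1 - cos 226°)/2) = 0.9205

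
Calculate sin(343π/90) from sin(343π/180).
sin(343π/90) = 2 sin 343π/180 cos 343π/180 = -0.5592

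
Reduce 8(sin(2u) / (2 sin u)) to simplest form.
8(sin(2u) / (2 sin u)) = 8(cos u) (using Double angle)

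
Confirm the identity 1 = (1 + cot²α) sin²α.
RHS = csc²α · sin²α = (1/sin²α) · sin²α = 1 = LHS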